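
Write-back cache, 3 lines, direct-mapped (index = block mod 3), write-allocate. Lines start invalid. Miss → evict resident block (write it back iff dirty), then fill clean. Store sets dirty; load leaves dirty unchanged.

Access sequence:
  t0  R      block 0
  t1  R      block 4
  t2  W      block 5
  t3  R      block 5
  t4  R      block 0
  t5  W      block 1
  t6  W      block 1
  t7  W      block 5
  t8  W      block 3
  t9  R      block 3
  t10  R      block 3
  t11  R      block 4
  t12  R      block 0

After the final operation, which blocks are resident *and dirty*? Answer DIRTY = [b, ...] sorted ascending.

DIRTY = [5]

  0 | R B0 → L0 miss [-]
  1 | R B4 → L1 miss [-]
  2 | W B5 → L2 miss [D]
  3 | R B5 → L2 hit [D]
  4 | R B0 → L0 hit [-]
  5 | W B1 → L1 miss [D]
  6 | W B1 → L1 hit [D]
  7 | W B5 → L2 hit [D]
  8 | W B3 → L0 miss [D]
  9 | R B3 → L0 hit [D]
  10 | R B3 → L0 hit [D]
  11 | R B4 → L1 miss wb→B1 [-]
  12 | R B0 → L0 miss wb→B3 [-]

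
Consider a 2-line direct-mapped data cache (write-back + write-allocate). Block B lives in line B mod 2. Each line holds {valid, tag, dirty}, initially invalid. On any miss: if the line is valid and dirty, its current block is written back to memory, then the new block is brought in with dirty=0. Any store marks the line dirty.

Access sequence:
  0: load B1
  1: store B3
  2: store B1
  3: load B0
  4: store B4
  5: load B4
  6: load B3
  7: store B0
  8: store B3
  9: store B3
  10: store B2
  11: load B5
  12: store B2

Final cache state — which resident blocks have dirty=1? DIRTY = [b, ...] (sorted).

0: R B1 → L1 miss [-]
1: W B3 → L1 miss [D]
2: W B1 → L1 miss wb→B3 [D]
3: R B0 → L0 miss [-]
4: W B4 → L0 miss [D]
5: R B4 → L0 hit [D]
6: R B3 → L1 miss wb→B1 [-]
7: W B0 → L0 miss wb→B4 [D]
8: W B3 → L1 hit [D]
9: W B3 → L1 hit [D]
10: W B2 → L0 miss wb→B0 [D]
11: R B5 → L1 miss wb→B3 [-]
12: W B2 → L0 hit [D]

DIRTY = [2]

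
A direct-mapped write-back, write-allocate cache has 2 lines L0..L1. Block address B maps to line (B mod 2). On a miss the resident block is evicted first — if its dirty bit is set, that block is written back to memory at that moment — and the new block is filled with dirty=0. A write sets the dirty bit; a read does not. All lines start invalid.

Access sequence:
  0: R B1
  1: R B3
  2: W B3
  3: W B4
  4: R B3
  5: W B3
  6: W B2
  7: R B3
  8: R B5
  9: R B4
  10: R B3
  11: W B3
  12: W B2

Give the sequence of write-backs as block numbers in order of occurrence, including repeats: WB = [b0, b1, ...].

WB = [4, 3, 2]

  0 | R B1 → L1 miss [-]
  1 | R B3 → L1 miss [-]
  2 | W B3 → L1 hit [D]
  3 | W B4 → L0 miss [D]
  4 | R B3 → L1 hit [D]
  5 | W B3 → L1 hit [D]
  6 | W B2 → L0 miss wb→B4 [D]
  7 | R B3 → L1 hit [D]
  8 | R B5 → L1 miss wb→B3 [-]
  9 | R B4 → L0 miss wb→B2 [-]
  10 | R B3 → L1 miss [-]
  11 | W B3 → L1 hit [D]
  12 | W B2 → L0 miss [D]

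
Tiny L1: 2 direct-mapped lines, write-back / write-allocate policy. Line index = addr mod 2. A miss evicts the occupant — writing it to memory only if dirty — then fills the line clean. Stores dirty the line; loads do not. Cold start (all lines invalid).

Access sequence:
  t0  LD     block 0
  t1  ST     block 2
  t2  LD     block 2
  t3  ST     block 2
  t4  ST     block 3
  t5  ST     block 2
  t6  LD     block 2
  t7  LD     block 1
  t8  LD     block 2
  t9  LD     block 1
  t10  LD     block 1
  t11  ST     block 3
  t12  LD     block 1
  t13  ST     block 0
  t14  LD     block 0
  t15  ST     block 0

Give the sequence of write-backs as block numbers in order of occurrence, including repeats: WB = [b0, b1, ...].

WB = [3, 3, 2]

0: R B0 → L0 miss [-]
1: W B2 → L0 miss [D]
2: R B2 → L0 hit [D]
3: W B2 → L0 hit [D]
4: W B3 → L1 miss [D]
5: W B2 → L0 hit [D]
6: R B2 → L0 hit [D]
7: R B1 → L1 miss wb→B3 [-]
8: R B2 → L0 hit [D]
9: R B1 → L1 hit [-]
10: R B1 → L1 hit [-]
11: W B3 → L1 miss [D]
12: R B1 → L1 miss wb→B3 [-]
13: W B0 → L0 miss wb→B2 [D]
14: R B0 → L0 hit [D]
15: W B0 → L0 hit [D]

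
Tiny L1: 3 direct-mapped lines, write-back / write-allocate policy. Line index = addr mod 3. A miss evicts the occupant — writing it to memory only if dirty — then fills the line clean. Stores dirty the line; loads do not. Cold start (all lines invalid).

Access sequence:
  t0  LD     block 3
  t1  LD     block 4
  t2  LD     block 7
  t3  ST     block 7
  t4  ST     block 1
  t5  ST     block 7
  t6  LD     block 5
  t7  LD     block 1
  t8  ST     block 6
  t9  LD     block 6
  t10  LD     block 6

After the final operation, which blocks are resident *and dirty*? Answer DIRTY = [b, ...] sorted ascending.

0: R B3 → L0 miss [-]
1: R B4 → L1 miss [-]
2: R B7 → L1 miss [-]
3: W B7 → L1 hit [D]
4: W B1 → L1 miss wb→B7 [D]
5: W B7 → L1 miss wb→B1 [D]
6: R B5 → L2 miss [-]
7: R B1 → L1 miss wb→B7 [-]
8: W B6 → L0 miss [D]
9: R B6 → L0 hit [D]
10: R B6 → L0 hit [D]

DIRTY = [6]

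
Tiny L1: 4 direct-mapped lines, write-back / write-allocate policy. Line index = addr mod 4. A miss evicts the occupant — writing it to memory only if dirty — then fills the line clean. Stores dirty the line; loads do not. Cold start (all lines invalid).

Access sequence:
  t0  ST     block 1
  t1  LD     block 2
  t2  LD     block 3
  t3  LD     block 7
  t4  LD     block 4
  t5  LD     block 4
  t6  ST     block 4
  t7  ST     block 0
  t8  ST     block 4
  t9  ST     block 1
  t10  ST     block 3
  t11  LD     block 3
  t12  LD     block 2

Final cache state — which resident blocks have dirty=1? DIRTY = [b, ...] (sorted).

DIRTY = [1, 3, 4]

0: W B1 → L1 miss [D]
1: R B2 → L2 miss [-]
2: R B3 → L3 miss [-]
3: R B7 → L3 miss [-]
4: R B4 → L0 miss [-]
5: R B4 → L0 hit [-]
6: W B4 → L0 hit [D]
7: W B0 → L0 miss wb→B4 [D]
8: W B4 → L0 miss wb→B0 [D]
9: W B1 → L1 hit [D]
10: W B3 → L3 miss [D]
11: R B3 → L3 hit [D]
12: R B2 → L2 hit [-]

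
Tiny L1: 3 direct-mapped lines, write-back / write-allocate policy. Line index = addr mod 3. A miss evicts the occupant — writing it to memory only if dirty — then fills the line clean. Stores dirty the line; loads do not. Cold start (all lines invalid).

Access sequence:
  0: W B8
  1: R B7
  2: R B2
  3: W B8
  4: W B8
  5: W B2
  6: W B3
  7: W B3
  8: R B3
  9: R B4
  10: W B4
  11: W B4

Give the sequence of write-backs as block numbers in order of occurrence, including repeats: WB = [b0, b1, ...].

WB = [8, 8]

0: W B8 → L2 miss [D]
1: R B7 → L1 miss [-]
2: R B2 → L2 miss wb→B8 [-]
3: W B8 → L2 miss [D]
4: W B8 → L2 hit [D]
5: W B2 → L2 miss wb→B8 [D]
6: W B3 → L0 miss [D]
7: W B3 → L0 hit [D]
8: R B3 → L0 hit [D]
9: R B4 → L1 miss [-]
10: W B4 → L1 hit [D]
11: W B4 → L1 hit [D]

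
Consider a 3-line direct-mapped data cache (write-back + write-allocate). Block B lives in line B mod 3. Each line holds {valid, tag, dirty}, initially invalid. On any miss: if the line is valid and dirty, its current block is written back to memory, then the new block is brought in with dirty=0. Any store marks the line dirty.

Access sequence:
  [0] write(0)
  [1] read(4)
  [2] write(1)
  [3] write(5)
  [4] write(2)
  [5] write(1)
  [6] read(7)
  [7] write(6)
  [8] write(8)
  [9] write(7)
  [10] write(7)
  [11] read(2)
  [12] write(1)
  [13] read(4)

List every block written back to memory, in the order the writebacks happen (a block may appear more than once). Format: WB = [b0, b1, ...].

WB = [5, 1, 0, 2, 8, 7, 1]

  0 | W B0 → L0 miss [D]
  1 | R B4 → L1 miss [-]
  2 | W B1 → L1 miss [D]
  3 | W B5 → L2 miss [D]
  4 | W B2 → L2 miss wb→B5 [D]
  5 | W B1 → L1 hit [D]
  6 | R B7 → L1 miss wb→B1 [-]
  7 | W B6 → L0 miss wb→B0 [D]
  8 | W B8 → L2 miss wb→B2 [D]
  9 | W B7 → L1 hit [D]
  10 | W B7 → L1 hit [D]
  11 | R B2 → L2 miss wb→B8 [-]
  12 | W B1 → L1 miss wb→B7 [D]
  13 | R B4 → L1 miss wb→B1 [-]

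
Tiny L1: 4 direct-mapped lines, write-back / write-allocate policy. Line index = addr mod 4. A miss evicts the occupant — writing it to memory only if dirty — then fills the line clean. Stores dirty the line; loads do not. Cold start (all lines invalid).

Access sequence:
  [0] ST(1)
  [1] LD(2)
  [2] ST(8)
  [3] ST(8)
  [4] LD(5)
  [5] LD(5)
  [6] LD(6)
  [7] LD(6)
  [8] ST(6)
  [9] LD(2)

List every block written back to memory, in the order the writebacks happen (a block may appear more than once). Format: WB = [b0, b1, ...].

  0 | W B1 → L1 miss [D]
  1 | R B2 → L2 miss [-]
  2 | W B8 → L0 miss [D]
  3 | W B8 → L0 hit [D]
  4 | R B5 → L1 miss wb→B1 [-]
  5 | R B5 → L1 hit [-]
  6 | R B6 → L2 miss [-]
  7 | R B6 → L2 hit [-]
  8 | W B6 → L2 hit [D]
  9 | R B2 → L2 miss wb→B6 [-]

WB = [1, 6]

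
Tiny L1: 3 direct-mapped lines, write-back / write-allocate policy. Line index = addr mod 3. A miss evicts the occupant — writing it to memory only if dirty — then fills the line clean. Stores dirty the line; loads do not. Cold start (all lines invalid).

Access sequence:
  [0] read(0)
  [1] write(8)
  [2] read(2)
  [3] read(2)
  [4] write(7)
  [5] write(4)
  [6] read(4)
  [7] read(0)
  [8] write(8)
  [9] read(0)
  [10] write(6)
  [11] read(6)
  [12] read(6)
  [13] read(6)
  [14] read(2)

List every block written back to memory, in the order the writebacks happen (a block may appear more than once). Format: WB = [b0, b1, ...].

WB = [8, 7, 8]

  0 | R B0 → L0 miss [-]
  1 | W B8 → L2 miss [D]
  2 | R B2 → L2 miss wb→B8 [-]
  3 | R B2 → L2 hit [-]
  4 | W B7 → L1 miss [D]
  5 | W B4 → L1 miss wb→B7 [D]
  6 | R B4 → L1 hit [D]
  7 | R B0 → L0 hit [-]
  8 | W B8 → L2 miss [D]
  9 | R B0 → L0 hit [-]
  10 | W B6 → L0 miss [D]
  11 | R B6 → L0 hit [D]
  12 | R B6 → L0 hit [D]
  13 | R B6 → L0 hit [D]
  14 | R B2 → L2 miss wb→B8 [-]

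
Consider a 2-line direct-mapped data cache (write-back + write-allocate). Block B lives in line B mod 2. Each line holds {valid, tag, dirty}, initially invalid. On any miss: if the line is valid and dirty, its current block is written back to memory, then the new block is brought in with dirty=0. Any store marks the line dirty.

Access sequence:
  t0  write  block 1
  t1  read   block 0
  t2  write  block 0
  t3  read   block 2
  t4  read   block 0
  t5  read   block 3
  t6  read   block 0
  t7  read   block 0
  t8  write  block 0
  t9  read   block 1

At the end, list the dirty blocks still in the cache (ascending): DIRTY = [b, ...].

DIRTY = [0]

  0 | W B1 → L1 miss [D]
  1 | R B0 → L0 miss [-]
  2 | W B0 → L0 hit [D]
  3 | R B2 → L0 miss wb→B0 [-]
  4 | R B0 → L0 miss [-]
  5 | R B3 → L1 miss wb→B1 [-]
  6 | R B0 → L0 hit [-]
  7 | R B0 → L0 hit [-]
  8 | W B0 → L0 hit [D]
  9 | R B1 → L1 miss [-]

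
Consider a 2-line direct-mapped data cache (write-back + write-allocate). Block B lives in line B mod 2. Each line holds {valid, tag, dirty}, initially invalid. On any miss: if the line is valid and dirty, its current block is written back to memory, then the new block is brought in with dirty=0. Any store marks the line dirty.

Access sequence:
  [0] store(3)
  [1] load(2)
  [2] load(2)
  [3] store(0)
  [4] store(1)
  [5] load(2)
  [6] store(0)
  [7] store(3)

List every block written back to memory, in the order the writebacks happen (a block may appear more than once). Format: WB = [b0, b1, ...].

  0 | W B3 → L1 miss [D]
  1 | R B2 → L0 miss [-]
  2 | R B2 → L0 hit [-]
  3 | W B0 → L0 miss [D]
  4 | W B1 → L1 miss wb→B3 [D]
  5 | R B2 → L0 miss wb→B0 [-]
  6 | W B0 → L0 miss [D]
  7 | W B3 → L1 miss wb→B1 [D]

WB = [3, 0, 1]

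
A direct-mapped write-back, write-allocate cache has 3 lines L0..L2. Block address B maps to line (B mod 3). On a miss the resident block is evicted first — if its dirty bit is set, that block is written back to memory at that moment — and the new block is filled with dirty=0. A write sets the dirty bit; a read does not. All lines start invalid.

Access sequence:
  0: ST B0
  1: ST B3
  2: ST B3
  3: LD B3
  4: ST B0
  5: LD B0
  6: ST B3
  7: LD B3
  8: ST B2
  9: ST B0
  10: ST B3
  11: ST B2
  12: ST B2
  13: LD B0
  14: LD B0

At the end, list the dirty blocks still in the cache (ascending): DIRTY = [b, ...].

DIRTY = [2]

0: W B0 → L0 miss [D]
1: W B3 → L0 miss wb→B0 [D]
2: W B3 → L0 hit [D]
3: R B3 → L0 hit [D]
4: W B0 → L0 miss wb→B3 [D]
5: R B0 → L0 hit [D]
6: W B3 → L0 miss wb→B0 [D]
7: R B3 → L0 hit [D]
8: W B2 → L2 miss [D]
9: W B0 → L0 miss wb→B3 [D]
10: W B3 → L0 miss wb→B0 [D]
11: W B2 → L2 hit [D]
12: W B2 → L2 hit [D]
13: R B0 → L0 miss wb→B3 [-]
14: R B0 → L0 hit [-]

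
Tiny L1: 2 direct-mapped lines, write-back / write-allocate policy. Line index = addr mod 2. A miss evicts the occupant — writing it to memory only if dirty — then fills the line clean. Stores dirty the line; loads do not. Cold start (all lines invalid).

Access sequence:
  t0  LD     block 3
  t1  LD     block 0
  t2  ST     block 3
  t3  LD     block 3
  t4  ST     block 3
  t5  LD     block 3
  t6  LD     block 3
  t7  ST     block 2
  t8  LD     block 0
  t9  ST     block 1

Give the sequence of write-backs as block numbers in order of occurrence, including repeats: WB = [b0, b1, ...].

0: R B3 → L1 miss [-]
1: R B0 → L0 miss [-]
2: W B3 → L1 hit [D]
3: R B3 → L1 hit [D]
4: W B3 → L1 hit [D]
5: R B3 → L1 hit [D]
6: R B3 → L1 hit [D]
7: W B2 → L0 miss [D]
8: R B0 → L0 miss wb→B2 [-]
9: W B1 → L1 miss wb→B3 [D]

WB = [2, 3]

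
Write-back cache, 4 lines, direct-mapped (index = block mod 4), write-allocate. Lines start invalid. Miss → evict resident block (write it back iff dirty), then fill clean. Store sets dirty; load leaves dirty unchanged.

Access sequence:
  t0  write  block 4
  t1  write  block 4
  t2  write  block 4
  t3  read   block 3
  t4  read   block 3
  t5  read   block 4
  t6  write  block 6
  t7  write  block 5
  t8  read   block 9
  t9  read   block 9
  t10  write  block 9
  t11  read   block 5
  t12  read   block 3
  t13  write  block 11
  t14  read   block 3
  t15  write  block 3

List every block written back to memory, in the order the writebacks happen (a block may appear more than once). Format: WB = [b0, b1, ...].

WB = [5, 9, 11]

0: W B4 -> L0 miss  d=D]
1: W B4 -> L0 hit  d=D]
2: W B4 -> L0 hit  d=D]
3: R B3 -> L3 miss  d=-]
4: R B3 -> L3 hit  d=-]
5: R B4 -> L0 hit  d=D]
6: W B6 -> L2 miss  d=D]
7: W B5 -> L1 miss  d=D]
8: R B9 -> L1 miss wb->B5  d=-]
9: R B9 -> L1 hit  d=-]
10: W B9 -> L1 hit  d=D]
11: R B5 -> L1 miss wb->B9  d=-]
12: R B3 -> L3 hit  d=-]
13: W B11 -> L3 miss  d=D]
14: R B3 -> L3 miss wb->B11  d=-]
15: W B3 -> L3 hit  d=D]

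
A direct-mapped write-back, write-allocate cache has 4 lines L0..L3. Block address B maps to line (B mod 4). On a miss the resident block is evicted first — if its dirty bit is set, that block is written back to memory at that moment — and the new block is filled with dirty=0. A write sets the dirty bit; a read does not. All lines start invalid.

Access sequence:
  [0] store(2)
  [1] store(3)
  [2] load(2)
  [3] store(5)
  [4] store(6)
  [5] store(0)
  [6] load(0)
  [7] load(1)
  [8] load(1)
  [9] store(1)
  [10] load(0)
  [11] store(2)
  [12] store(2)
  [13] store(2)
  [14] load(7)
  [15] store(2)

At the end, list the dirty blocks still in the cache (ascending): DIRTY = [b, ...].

DIRTY = [0, 1, 2]

  0 | W B2 → L2 miss [D]
  1 | W B3 → L3 miss [D]
  2 | R B2 → L2 hit [D]
  3 | W B5 → L1 miss [D]
  4 | W B6 → L2 miss wb→B2 [D]
  5 | W B0 → L0 miss [D]
  6 | R B0 → L0 hit [D]
  7 | R B1 → L1 miss wb→B5 [-]
  8 | R B1 → L1 hit [-]
  9 | W B1 → L1 hit [D]
  10 | R B0 → L0 hit [D]
  11 | W B2 → L2 miss wb→B6 [D]
  12 | W B2 → L2 hit [D]
  13 | W B2 → L2 hit [D]
  14 | R B7 → L3 miss wb→B3 [-]
  15 | W B2 → L2 hit [D]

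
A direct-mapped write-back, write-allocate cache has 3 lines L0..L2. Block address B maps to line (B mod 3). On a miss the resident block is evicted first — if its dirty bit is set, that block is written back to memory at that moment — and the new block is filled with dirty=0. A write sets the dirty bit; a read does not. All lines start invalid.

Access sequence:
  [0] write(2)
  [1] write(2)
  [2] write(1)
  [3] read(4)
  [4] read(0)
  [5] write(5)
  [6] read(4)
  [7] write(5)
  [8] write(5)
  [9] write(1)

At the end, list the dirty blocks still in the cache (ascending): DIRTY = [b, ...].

0: W B2 → L2 miss [D]
1: W B2 → L2 hit [D]
2: W B1 → L1 miss [D]
3: R B4 → L1 miss wb→B1 [-]
4: R B0 → L0 miss [-]
5: W B5 → L2 miss wb→B2 [D]
6: R B4 → L1 hit [-]
7: W B5 → L2 hit [D]
8: W B5 → L2 hit [D]
9: W B1 → L1 miss [D]

DIRTY = [1, 5]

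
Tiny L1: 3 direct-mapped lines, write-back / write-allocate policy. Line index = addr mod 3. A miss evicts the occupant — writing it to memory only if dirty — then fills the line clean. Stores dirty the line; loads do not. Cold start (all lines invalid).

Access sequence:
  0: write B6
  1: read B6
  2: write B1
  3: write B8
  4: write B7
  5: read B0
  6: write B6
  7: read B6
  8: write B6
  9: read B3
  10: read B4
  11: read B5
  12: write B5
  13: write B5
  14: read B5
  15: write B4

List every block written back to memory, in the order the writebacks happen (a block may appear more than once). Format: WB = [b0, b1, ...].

WB = [1, 6, 6, 7, 8]

0: W B6 → L0 miss [D]
1: R B6 → L0 hit [D]
2: W B1 → L1 miss [D]
3: W B8 → L2 miss [D]
4: W B7 → L1 miss wb→B1 [D]
5: R B0 → L0 miss wb→B6 [-]
6: W B6 → L0 miss [D]
7: R B6 → L0 hit [D]
8: W B6 → L0 hit [D]
9: R B3 → L0 miss wb→B6 [-]
10: R B4 → L1 miss wb→B7 [-]
11: R B5 → L2 miss wb→B8 [-]
12: W B5 → L2 hit [D]
13: W B5 → L2 hit [D]
14: R B5 → L2 hit [D]
15: W B4 → L1 hit [D]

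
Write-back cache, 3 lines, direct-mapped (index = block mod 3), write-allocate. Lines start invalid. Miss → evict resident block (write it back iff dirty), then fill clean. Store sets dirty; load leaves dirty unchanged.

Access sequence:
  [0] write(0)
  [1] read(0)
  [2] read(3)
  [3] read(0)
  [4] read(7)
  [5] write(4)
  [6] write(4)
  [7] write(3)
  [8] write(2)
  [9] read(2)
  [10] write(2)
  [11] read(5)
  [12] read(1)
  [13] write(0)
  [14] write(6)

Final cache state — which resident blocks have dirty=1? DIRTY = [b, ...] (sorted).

0: W B0 → L0 miss [D]
1: R B0 → L0 hit [D]
2: R B3 → L0 miss wb→B0 [-]
3: R B0 → L0 miss [-]
4: R B7 → L1 miss [-]
5: W B4 → L1 miss [D]
6: W B4 → L1 hit [D]
7: W B3 → L0 miss [D]
8: W B2 → L2 miss [D]
9: R B2 → L2 hit [D]
10: W B2 → L2 hit [D]
11: R B5 → L2 miss wb→B2 [-]
12: R B1 → L1 miss wb→B4 [-]
13: W B0 → L0 miss wb→B3 [D]
14: W B6 → L0 miss wb→B0 [D]

DIRTY = [6]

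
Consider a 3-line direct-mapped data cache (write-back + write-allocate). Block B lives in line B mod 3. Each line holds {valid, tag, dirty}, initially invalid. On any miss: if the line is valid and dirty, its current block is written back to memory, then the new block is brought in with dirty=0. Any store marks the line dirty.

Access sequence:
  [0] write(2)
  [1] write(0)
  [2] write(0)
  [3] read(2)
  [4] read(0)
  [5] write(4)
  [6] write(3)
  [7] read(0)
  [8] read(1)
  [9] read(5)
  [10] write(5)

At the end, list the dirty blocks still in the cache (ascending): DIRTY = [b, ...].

DIRTY = [5]

  0 | W B2 → L2 miss [D]
  1 | W B0 → L0 miss [D]
  2 | W B0 → L0 hit [D]
  3 | R B2 → L2 hit [D]
  4 | R B0 → L0 hit [D]
  5 | W B4 → L1 miss [D]
  6 | W B3 → L0 miss wb→B0 [D]
  7 | R B0 → L0 miss wb→B3 [-]
  8 | R B1 → L1 miss wb→B4 [-]
  9 | R B5 → L2 miss wb→B2 [-]
  10 | W B5 → L2 hit [D]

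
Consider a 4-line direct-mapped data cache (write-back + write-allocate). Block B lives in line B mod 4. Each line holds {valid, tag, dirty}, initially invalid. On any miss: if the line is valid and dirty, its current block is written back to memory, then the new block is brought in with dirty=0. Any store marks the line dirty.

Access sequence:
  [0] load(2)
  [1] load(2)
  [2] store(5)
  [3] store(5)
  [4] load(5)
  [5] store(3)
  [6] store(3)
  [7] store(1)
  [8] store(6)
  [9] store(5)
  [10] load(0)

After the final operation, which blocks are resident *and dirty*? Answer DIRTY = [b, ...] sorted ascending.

  0 | R B2 → L2 miss [-]
  1 | R B2 → L2 hit [-]
  2 | W B5 → L1 miss [D]
  3 | W B5 → L1 hit [D]
  4 | R B5 → L1 hit [D]
  5 | W B3 → L3 miss [D]
  6 | W B3 → L3 hit [D]
  7 | W B1 → L1 miss wb→B5 [D]
  8 | W B6 → L2 miss [D]
  9 | W B5 → L1 miss wb→B1 [D]
  10 | R B0 → L0 miss [-]

DIRTY = [3, 5, 6]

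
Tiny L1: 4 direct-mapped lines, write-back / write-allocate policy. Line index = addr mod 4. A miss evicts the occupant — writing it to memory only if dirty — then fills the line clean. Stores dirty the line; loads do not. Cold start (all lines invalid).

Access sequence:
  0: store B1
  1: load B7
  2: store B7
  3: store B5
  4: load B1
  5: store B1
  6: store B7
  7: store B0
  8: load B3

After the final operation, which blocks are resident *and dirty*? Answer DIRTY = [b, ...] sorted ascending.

DIRTY = [0, 1]

0: W B1 → L1 miss [D]
1: R B7 → L3 miss [-]
2: W B7 → L3 hit [D]
3: W B5 → L1 miss wb→B1 [D]
4: R B1 → L1 miss wb→B5 [-]
5: W B1 → L1 hit [D]
6: W B7 → L3 hit [D]
7: W B0 → L0 miss [D]
8: R B3 → L3 miss wb→B7 [-]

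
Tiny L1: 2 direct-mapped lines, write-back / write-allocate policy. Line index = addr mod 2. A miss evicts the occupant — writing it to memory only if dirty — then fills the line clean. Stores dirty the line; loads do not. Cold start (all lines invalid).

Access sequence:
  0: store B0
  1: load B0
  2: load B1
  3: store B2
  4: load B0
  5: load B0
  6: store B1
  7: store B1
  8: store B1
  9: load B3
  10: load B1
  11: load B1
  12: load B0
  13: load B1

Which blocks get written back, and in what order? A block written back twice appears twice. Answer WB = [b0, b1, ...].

0: W B0 → L0 miss [D]
1: R B0 → L0 hit [D]
2: R B1 → L1 miss [-]
3: W B2 → L0 miss wb→B0 [D]
4: R B0 → L0 miss wb→B2 [-]
5: R B0 → L0 hit [-]
6: W B1 → L1 hit [D]
7: W B1 → L1 hit [D]
8: W B1 → L1 hit [D]
9: R B3 → L1 miss wb→B1 [-]
10: R B1 → L1 miss [-]
11: R B1 → L1 hit [-]
12: R B0 → L0 hit [-]
13: R B1 → L1 hit [-]

WB = [0, 2, 1]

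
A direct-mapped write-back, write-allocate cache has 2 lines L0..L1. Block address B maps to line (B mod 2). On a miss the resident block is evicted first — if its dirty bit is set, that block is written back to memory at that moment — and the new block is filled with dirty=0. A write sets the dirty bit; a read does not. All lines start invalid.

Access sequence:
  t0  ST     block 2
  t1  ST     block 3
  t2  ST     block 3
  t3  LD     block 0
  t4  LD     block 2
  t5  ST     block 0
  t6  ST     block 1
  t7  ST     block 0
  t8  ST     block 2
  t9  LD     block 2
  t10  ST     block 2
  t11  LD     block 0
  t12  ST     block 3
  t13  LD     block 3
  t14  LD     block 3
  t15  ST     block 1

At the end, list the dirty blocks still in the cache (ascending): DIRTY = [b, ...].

0: W B2 -> L0 miss  d=D]
1: W B3 -> L1 miss  d=D]
2: W B3 -> L1 hit  d=D]
3: R B0 -> L0 miss wb->B2  d=-]
4: R B2 -> L0 miss  d=-]
5: W B0 -> L0 miss  d=D]
6: W B1 -> L1 miss wb->B3  d=D]
7: W B0 -> L0 hit  d=D]
8: W B2 -> L0 miss wb->B0  d=D]
9: R B2 -> L0 hit  d=D]
10: W B2 -> L0 hit  d=D]
11: R B0 -> L0 miss wb->B2  d=-]
12: W B3 -> L1 miss wb->B1  d=D]
13: R B3 -> L1 hit  d=D]
14: R B3 -> L1 hit  d=D]
15: W B1 -> L1 miss wb->B3  d=D]

DIRTY = [1]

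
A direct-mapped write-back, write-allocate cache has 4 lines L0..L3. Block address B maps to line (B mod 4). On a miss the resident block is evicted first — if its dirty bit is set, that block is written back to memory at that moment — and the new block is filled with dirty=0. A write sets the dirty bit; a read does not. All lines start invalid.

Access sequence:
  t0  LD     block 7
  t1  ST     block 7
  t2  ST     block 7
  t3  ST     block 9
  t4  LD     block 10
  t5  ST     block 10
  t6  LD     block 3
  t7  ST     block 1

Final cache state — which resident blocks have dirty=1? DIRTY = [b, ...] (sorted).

DIRTY = [1, 10]

  0 | R B7 → L3 miss [-]
  1 | W B7 → L3 hit [D]
  2 | W B7 → L3 hit [D]
  3 | W B9 → L1 miss [D]
  4 | R B10 → L2 miss [-]
  5 | W B10 → L2 hit [D]
  6 | R B3 → L3 miss wb→B7 [-]
  7 | W B1 → L1 miss wb→B9 [D]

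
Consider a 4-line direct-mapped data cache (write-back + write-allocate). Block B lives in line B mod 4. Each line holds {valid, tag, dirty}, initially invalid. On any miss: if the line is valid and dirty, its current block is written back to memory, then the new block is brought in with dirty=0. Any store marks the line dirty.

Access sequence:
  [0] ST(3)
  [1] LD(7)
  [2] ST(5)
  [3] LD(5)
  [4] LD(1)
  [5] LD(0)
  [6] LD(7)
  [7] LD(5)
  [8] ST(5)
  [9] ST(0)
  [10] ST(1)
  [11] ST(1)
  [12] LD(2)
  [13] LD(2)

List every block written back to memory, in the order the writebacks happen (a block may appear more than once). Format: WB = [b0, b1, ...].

0: W B3 -> L3 miss  d=D]
1: R B7 -> L3 miss wb->B3  d=-]
2: W B5 -> L1 miss  d=D]
3: R B5 -> L1 hit  d=D]
4: R B1 -> L1 miss wb->B5  d=-]
5: R B0 -> L0 miss  d=-]
6: R B7 -> L3 hit  d=-]
7: R B5 -> L1 miss  d=-]
8: W B5 -> L1 hit  d=D]
9: W B0 -> L0 hit  d=D]
10: W B1 -> L1 miss wb->B5  d=D]
11: W B1 -> L1 hit  d=D]
12: R B2 -> L2 miss  d=-]
13: R B2 -> L2 hit  d=-]

WB = [3, 5, 5]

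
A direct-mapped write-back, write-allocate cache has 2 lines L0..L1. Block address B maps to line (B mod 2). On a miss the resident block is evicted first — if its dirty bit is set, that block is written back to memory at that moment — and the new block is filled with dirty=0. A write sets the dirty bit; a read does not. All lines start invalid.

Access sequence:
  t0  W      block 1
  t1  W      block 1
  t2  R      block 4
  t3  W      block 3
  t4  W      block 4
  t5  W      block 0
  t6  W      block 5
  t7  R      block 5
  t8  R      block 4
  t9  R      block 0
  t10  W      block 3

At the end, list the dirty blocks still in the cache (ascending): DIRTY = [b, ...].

0: W B1 -> L1 miss  d=D]
1: W B1 -> L1 hit  d=D]
2: R B4 -> L0 miss  d=-]
3: W B3 -> L1 miss wb->B1  d=D]
4: W B4 -> L0 hit  d=D]
5: W B0 -> L0 miss wb->B4  d=D]
6: W B5 -> L1 miss wb->B3  d=D]
7: R B5 -> L1 hit  d=D]
8: R B4 -> L0 miss wb->B0  d=-]
9: R B0 -> L0 miss  d=-]
10: W B3 -> L1 miss wb->B5  d=D]

DIRTY = [3]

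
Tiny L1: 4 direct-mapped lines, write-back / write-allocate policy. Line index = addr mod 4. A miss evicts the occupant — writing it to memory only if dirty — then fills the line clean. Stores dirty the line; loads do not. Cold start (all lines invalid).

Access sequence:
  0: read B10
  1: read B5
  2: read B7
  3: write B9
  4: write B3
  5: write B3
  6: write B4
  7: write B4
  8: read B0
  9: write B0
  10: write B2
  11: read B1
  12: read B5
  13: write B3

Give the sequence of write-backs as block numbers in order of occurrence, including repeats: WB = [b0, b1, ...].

0: R B10 → L2 miss [-]
1: R B5 → L1 miss [-]
2: R B7 → L3 miss [-]
3: W B9 → L1 miss [D]
4: W B3 → L3 miss [D]
5: W B3 → L3 hit [D]
6: W B4 → L0 miss [D]
7: W B4 → L0 hit [D]
8: R B0 → L0 miss wb→B4 [-]
9: W B0 → L0 hit [D]
10: W B2 → L2 miss [D]
11: R B1 → L1 miss wb→B9 [-]
12: R B5 → L1 miss [-]
13: W B3 → L3 hit [D]

WB = [4, 9]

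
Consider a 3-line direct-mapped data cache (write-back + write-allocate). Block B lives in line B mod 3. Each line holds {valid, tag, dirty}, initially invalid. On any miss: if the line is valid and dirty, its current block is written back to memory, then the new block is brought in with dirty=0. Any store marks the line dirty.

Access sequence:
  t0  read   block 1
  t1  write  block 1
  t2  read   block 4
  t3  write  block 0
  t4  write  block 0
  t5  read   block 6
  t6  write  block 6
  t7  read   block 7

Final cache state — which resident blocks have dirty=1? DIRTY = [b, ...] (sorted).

0: R B1 → L1 miss [-]
1: W B1 → L1 hit [D]
2: R B4 → L1 miss wb→B1 [-]
3: W B0 → L0 miss [D]
4: W B0 → L0 hit [D]
5: R B6 → L0 miss wb→B0 [-]
6: W B6 → L0 hit [D]
7: R B7 → L1 miss [-]

DIRTY = [6]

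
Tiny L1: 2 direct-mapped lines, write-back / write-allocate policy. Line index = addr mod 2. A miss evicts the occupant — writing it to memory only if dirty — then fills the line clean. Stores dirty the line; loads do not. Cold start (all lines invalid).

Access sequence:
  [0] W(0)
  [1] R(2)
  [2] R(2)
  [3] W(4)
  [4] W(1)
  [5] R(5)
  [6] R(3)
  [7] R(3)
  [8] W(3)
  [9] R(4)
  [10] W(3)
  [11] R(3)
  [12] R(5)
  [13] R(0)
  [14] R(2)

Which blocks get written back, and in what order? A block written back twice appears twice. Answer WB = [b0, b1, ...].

WB = [0, 1, 3, 4]

  0 | W B0 → L0 miss [D]
  1 | R B2 → L0 miss wb→B0 [-]
  2 | R B2 → L0 hit [-]
  3 | W B4 → L0 miss [D]
  4 | W B1 → L1 miss [D]
  5 | R B5 → L1 miss wb→B1 [-]
  6 | R B3 → L1 miss [-]
  7 | R B3 → L1 hit [-]
  8 | W B3 → L1 hit [D]
  9 | R B4 → L0 hit [D]
  10 | W B3 → L1 hit [D]
  11 | R B3 → L1 hit [D]
  12 | R B5 → L1 miss wb→B3 [-]
  13 | R B0 → L0 miss wb→B4 [-]
  14 | R B2 → L0 miss [-]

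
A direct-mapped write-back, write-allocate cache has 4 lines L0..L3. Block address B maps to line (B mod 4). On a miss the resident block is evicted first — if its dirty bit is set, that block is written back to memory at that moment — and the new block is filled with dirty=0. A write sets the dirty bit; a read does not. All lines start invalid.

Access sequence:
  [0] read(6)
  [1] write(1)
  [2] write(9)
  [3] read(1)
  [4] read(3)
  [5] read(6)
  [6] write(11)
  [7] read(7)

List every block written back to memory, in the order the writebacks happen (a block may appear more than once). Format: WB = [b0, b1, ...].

WB = [1, 9, 11]

0: R B6 → L2 miss [-]
1: W B1 → L1 miss [D]
2: W B9 → L1 miss wb→B1 [D]
3: R B1 → L1 miss wb→B9 [-]
4: R B3 → L3 miss [-]
5: R B6 → L2 hit [-]
6: W B11 → L3 miss [D]
7: R B7 → L3 miss wb→B11 [-]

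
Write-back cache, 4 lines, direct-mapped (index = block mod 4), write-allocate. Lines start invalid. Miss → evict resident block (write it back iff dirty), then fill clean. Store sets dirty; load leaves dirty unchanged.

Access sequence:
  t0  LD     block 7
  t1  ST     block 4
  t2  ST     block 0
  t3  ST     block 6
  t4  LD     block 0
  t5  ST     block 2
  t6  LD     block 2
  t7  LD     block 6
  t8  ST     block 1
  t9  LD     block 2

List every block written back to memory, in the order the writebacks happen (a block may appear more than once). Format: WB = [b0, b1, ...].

WB = [4, 6, 2]

0: R B7 → L3 miss [-]
1: W B4 → L0 miss [D]
2: W B0 → L0 miss wb→B4 [D]
3: W B6 → L2 miss [D]
4: R B0 → L0 hit [D]
5: W B2 → L2 miss wb→B6 [D]
6: R B2 → L2 hit [D]
7: R B6 → L2 miss wb→B2 [-]
8: W B1 → L1 miss [D]
9: R B2 → L2 miss [-]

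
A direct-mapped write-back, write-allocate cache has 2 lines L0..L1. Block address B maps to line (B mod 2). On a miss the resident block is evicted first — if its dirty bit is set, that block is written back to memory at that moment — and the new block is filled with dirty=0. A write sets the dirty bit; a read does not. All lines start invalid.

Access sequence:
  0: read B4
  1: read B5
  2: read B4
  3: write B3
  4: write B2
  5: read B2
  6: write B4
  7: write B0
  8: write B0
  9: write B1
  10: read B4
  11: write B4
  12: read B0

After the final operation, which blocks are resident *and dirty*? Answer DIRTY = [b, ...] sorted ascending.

DIRTY = [1]

0: R B4 -> L0 miss  d=-]
1: R B5 -> L1 miss  d=-]
2: R B4 -> L0 hit  d=-]
3: W B3 -> L1 miss  d=D]
4: W B2 -> L0 miss  d=D]
5: R B2 -> L0 hit  d=D]
6: W B4 -> L0 miss wb->B2  d=D]
7: W B0 -> L0 miss wb->B4  d=D]
8: W B0 -> L0 hit  d=D]
9: W B1 -> L1 miss wb->B3  d=D]
10: R B4 -> L0 miss wb->B0  d=-]
11: W B4 -> L0 hit  d=D]
12: R B0 -> L0 miss wb->B4  d=-]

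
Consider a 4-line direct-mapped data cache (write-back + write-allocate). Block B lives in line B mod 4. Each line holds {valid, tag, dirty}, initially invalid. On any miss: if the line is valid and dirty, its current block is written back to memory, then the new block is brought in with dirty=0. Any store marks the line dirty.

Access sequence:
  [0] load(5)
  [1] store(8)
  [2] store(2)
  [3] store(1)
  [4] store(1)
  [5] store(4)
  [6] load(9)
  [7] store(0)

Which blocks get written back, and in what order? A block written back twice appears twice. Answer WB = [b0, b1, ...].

WB = [8, 1, 4]

0: R B5 → L1 miss [-]
1: W B8 → L0 miss [D]
2: W B2 → L2 miss [D]
3: W B1 → L1 miss [D]
4: W B1 → L1 hit [D]
5: W B4 → L0 miss wb→B8 [D]
6: R B9 → L1 miss wb→B1 [-]
7: W B0 → L0 miss wb→B4 [D]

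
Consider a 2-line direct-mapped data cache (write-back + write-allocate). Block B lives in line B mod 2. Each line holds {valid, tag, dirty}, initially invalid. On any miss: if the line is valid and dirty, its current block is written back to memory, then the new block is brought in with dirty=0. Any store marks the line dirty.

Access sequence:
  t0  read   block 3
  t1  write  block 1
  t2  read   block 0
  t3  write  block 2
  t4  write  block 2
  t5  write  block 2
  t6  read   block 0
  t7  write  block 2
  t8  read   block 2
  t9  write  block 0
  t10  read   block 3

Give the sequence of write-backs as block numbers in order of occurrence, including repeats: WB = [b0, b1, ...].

WB = [2, 2, 1]

0: R B3 -> L1 miss  d=-]
1: W B1 -> L1 miss  d=D]
2: R B0 -> L0 miss  d=-]
3: W B2 -> L0 miss  d=D]
4: W B2 -> L0 hit  d=D]
5: W B2 -> L0 hit  d=D]
6: R B0 -> L0 miss wb->B2  d=-]
7: W B2 -> L0 miss  d=D]
8: R B2 -> L0 hit  d=D]
9: W B0 -> L0 miss wb->B2  d=D]
10: R B3 -> L1 miss wb->B1  d=-]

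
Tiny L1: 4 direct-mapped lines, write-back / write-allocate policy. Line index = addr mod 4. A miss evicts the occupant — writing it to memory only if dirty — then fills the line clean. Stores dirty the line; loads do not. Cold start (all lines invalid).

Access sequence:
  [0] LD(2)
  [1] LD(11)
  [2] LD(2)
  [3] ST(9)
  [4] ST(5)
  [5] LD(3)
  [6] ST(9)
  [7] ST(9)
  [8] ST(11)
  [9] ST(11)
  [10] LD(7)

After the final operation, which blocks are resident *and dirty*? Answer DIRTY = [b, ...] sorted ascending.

DIRTY = [9]

0: R B2 → L2 miss [-]
1: R B11 → L3 miss [-]
2: R B2 → L2 hit [-]
3: W B9 → L1 miss [D]
4: W B5 → L1 miss wb→B9 [D]
5: R B3 → L3 miss [-]
6: W B9 → L1 miss wb→B5 [D]
7: W B9 → L1 hit [D]
8: W B11 → L3 miss [D]
9: W B11 → L3 hit [D]
10: R B7 → L3 miss wb→B11 [-]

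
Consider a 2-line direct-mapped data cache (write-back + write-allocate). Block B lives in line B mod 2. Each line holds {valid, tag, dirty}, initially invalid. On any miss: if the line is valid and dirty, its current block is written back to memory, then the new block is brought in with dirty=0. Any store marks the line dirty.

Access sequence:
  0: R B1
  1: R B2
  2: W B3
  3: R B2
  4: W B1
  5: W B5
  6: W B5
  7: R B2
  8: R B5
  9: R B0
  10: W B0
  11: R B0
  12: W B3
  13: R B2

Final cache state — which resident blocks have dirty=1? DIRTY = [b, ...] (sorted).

DIRTY = [3]

0: R B1 → L1 miss [-]
1: R B2 → L0 miss [-]
2: W B3 → L1 miss [D]
3: R B2 → L0 hit [-]
4: W B1 → L1 miss wb→B3 [D]
5: W B5 → L1 miss wb→B1 [D]
6: W B5 → L1 hit [D]
7: R B2 → L0 hit [-]
8: R B5 → L1 hit [D]
9: R B0 → L0 miss [-]
10: W B0 → L0 hit [D]
11: R B0 → L0 hit [D]
12: W B3 → L1 miss wb→B5 [D]
13: R B2 → L0 miss wb→B0 [-]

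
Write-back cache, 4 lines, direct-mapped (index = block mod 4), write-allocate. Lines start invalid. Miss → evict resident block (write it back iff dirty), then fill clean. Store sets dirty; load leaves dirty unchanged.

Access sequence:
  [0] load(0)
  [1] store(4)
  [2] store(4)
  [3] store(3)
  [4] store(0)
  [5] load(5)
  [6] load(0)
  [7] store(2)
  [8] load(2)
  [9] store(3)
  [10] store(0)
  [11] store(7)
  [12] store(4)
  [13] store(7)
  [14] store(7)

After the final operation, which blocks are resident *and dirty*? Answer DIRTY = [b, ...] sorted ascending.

  0 | R B0 → L0 miss [-]
  1 | W B4 → L0 miss [D]
  2 | W B4 → L0 hit [D]
  3 | W B3 → L3 miss [D]
  4 | W B0 → L0 miss wb→B4 [D]
  5 | R B5 → L1 miss [-]
  6 | R B0 → L0 hit [D]
  7 | W B2 → L2 miss [D]
  8 | R B2 → L2 hit [D]
  9 | W B3 → L3 hit [D]
  10 | W B0 → L0 hit [D]
  11 | W B7 → L3 miss wb→B3 [D]
  12 | W B4 → L0 miss wb→B0 [D]
  13 | W B7 → L3 hit [D]
  14 | W B7 → L3 hit [D]

DIRTY = [2, 4, 7]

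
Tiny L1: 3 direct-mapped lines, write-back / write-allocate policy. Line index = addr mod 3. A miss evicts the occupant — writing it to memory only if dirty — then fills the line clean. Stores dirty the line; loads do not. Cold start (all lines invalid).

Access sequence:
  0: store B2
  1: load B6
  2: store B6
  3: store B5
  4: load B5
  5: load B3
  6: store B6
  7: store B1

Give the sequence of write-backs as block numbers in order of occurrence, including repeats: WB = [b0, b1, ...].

  0 | W B2 → L2 miss [D]
  1 | R B6 → L0 miss [-]
  2 | W B6 → L0 hit [D]
  3 | W B5 → L2 miss wb→B2 [D]
  4 | R B5 → L2 hit [D]
  5 | R B3 → L0 miss wb→B6 [-]
  6 | W B6 → L0 miss [D]
  7 | W B1 → L1 miss [D]

WB = [2, 6]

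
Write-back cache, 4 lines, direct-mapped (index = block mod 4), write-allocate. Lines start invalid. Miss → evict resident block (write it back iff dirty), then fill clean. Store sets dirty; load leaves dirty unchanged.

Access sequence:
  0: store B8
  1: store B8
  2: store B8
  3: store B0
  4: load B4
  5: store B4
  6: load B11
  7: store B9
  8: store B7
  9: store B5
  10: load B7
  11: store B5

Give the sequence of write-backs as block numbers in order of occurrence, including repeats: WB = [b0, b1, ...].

0: W B8 → L0 miss [D]
1: W B8 → L0 hit [D]
2: W B8 → L0 hit [D]
3: W B0 → L0 miss wb→B8 [D]
4: R B4 → L0 miss wb→B0 [-]
5: W B4 → L0 hit [D]
6: R B11 → L3 miss [-]
7: W B9 → L1 miss [D]
8: W B7 → L3 miss [D]
9: W B5 → L1 miss wb→B9 [D]
10: R B7 → L3 hit [D]
11: W B5 → L1 hit [D]

WB = [8, 0, 9]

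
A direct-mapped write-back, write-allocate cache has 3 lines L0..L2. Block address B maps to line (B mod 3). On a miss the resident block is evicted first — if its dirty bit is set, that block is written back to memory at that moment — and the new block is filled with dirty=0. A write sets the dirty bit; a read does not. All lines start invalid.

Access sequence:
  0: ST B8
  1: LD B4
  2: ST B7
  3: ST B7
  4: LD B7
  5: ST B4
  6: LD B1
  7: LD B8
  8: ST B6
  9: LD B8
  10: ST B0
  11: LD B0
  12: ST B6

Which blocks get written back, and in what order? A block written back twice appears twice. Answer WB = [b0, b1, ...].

WB = [7, 4, 6, 0]

0: W B8 -> L2 miss  d=D]
1: R B4 -> L1 miss  d=-]
2: W B7 -> L1 miss  d=D]
3: W B7 -> L1 hit  d=D]
4: R B7 -> L1 hit  d=D]
5: W B4 -> L1 miss wb->B7  d=D]
6: R B1 -> L1 miss wb->B4  d=-]
7: R B8 -> L2 hit  d=D]
8: W B6 -> L0 miss  d=D]
9: R B8 -> L2 hit  d=D]
10: W B0 -> L0 miss wb->B6  d=D]
11: R B0 -> L0 hit  d=D]
12: W B6 -> L0 miss wb->B0  d=D]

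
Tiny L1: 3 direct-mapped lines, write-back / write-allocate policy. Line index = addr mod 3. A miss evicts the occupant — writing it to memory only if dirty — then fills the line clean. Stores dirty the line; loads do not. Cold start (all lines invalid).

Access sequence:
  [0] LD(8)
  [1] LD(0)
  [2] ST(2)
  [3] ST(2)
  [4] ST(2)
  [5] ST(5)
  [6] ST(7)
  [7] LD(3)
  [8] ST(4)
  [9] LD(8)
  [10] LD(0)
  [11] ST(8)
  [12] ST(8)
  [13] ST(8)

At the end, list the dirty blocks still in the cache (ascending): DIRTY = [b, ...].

  0 | R B8 → L2 miss [-]
  1 | R B0 → L0 miss [-]
  2 | W B2 → L2 miss [D]
  3 | W B2 → L2 hit [D]
  4 | W B2 → L2 hit [D]
  5 | W B5 → L2 miss wb→B2 [D]
  6 | W B7 → L1 miss [D]
  7 | R B3 → L0 miss [-]
  8 | W B4 → L1 miss wb→B7 [D]
  9 | R B8 → L2 miss wb→B5 [-]
  10 | R B0 → L0 miss [-]
  11 | W B8 → L2 hit [D]
  12 | W B8 → L2 hit [D]
  13 | W B8 → L2 hit [D]

DIRTY = [4, 8]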